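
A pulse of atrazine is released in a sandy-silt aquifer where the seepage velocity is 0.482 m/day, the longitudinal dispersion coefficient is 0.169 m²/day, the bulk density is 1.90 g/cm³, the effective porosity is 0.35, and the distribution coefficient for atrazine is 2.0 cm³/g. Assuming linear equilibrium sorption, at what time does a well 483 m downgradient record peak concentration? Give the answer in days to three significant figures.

Retardation factor R = 1 + ρ_b·K_d/n = 1 + 1.90 × 2.0/0.35 = 11.86.
Sorption retards both mechanisms: v_R = v/R = 0.04064 m/day, D_R = D/R = 0.01425 m²/day.
Peak time from v_R²t² + 2D_R t − x² = 0: t = (√(D_R² + v_R²x²) − D_R)/v_R².
√(D_R² + v_R²x²) = √(0.01425² + 0.04064² × 483²) = 19.63; v_R² = 0.001652.
t = (19.63 − 0.01425)/0.001652 = 11900 days.

11900 days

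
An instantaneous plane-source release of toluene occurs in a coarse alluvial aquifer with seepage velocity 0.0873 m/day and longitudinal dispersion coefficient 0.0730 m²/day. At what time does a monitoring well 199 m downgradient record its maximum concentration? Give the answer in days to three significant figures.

For the 1D instantaneous-source solution, setting ∂C/∂t = 0 at fixed x gives v²t² + 2Dt − x² = 0, so t = (√(D² + v²x²) − D)/v².
√(D² + v²x²) = √(0.0730² + 0.0873² × 199²) = 17.37; v² = 0.00762129.
t = (17.37 − 0.0730)/0.00762129 = 2270 days (vs. the pure-advection estimate x/v = 2280 d).

2270 days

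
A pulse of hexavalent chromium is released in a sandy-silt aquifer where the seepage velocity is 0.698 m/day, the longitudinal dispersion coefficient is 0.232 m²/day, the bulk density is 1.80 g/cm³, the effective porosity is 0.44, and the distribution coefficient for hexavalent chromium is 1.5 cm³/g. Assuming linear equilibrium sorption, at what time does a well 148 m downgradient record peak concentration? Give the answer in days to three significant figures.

1510 days

Retardation factor R = 1 + ρ_b·K_d/n = 1 + 1.80 × 1.5/0.44 = 7.136.
Sorption retards both mechanisms: v_R = v/R = 0.09781 m/day, D_R = D/R = 0.03251 m²/day.
Peak time from v_R²t² + 2D_R t − x² = 0: t = (√(D_R² + v_R²x²) − D_R)/v_R².
√(D_R² + v_R²x²) = √(0.03251² + 0.09781² × 148²) = 14.48; v_R² = 0.009567.
t = (14.48 − 0.03251)/0.009567 = 1510 days.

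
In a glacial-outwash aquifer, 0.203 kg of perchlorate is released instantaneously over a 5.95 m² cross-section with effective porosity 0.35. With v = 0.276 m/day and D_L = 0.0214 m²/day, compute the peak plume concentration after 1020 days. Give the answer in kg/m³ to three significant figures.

The peak of an instantaneous 1D plume sits at x = vt; there the Gaussian factor is 1 and C_max = M/(n_e·A·√(4πDt)), where n_e·A is the pore area the mass is dissolved in.
√(4πDt) = √(4π × 0.0214 × 1020) = 16.56 m, so C_max = 0.203/(0.35 × 5.95 × 16.56) = 0.00589 kg/m³.

0.00589 kg/m³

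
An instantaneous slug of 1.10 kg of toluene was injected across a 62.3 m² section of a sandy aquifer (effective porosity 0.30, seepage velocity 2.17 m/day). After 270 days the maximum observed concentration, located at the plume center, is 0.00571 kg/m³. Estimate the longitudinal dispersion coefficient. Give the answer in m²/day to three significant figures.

0.0313 m²/day

At the plume center C_max = M/(n_e·A·√(4πDt)), so D = M²/(4πt·(n_e·A·C_max)²).
n_e·A·C_max = 0.30 × 62.3 × 0.00571 = 0.1067 kg/m.
D = 1.10²/(4π × 270 × 0.1067²) = 0.0313 m²/day.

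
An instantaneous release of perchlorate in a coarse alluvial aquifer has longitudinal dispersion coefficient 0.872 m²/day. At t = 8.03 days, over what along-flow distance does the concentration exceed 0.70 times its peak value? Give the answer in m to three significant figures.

6.32 m

The plume is Gaussian with σ = √(2Dt) = √(2 × 0.872 × 8.03) = 3.742 m.
C/C_peak = exp(−Δx²/(2σ²)) = 0.70 ⇒ Δx = σ·√(−2 ln 0.70) = 3.742 × 0.8446 = 3.160 m.
Width = 2Δx = 6.32 m.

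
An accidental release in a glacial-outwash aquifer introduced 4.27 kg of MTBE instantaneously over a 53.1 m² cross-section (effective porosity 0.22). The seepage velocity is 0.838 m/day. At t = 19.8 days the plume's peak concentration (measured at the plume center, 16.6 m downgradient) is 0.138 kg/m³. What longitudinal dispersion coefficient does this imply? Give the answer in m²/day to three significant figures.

0.0282 m²/day

At the plume center C_max = M/(n_e·A·√(4πDt)), so D = M²/(4πt·(n_e·A·C_max)²).
n_e·A·C_max = 0.22 × 53.1 × 0.138 = 1.612 kg/m.
D = 4.27²/(4π × 19.8 × 1.612²) = 0.0282 m²/day.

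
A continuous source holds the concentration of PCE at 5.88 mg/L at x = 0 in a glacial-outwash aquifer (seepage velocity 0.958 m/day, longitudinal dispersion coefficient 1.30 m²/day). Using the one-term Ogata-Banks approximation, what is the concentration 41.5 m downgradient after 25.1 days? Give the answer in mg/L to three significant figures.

For a continuous step input, C/C₀ ≈ ½·erfc((x−vt)/(2√(Dt))).
vt = 0.958 × 25.1 = 24.0458 m and 2√(Dt) = 2√(1.30 × 25.1) = 11.42 m.
Argument (x−vt)/(2√(Dt)) = (41.5 − 24.0458)/11.42 = 1.528; ½·erfc(1.528) = 0.01535.
C = 5.88 × 0.01535 = 0.0903 mg/L.

0.0903 mg/L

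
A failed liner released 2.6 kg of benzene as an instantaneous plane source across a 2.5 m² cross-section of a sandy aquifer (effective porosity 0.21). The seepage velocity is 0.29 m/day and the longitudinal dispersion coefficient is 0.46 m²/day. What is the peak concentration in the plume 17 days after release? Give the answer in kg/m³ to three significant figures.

The peak of an instantaneous 1D plume sits at x = vt; there the Gaussian factor is 1 and C_max = M/(n_e·A·√(4πDt)), where n_e·A is the pore area the mass is dissolved in.
√(4πDt) = √(4π × 0.46 × 17) = 9.913 m, so C_max = 2.6/(0.21 × 2.5 × 9.913) = 0.500 kg/m³.

0.500 kg/m³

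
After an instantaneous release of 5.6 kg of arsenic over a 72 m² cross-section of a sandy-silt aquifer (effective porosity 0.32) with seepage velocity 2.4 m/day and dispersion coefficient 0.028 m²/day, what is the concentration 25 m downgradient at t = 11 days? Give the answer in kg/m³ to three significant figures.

For an instantaneous plane source, C(x,t) = M/(n_e·A·√(4πDt)) · exp(−(x−vt)²/(4Dt)), with n_e·A the pore (flow) area.
Plume center vt = 2.4 × 11 = 26.4 m, so the well at 25 m is 1.4 m upgradient of the peak.
√(4πDt) = 1.967 m, giving peak height M/(n_e·A·√(4πDt)) = 5.6/(0.32 × 72 × 1.967) = 0.1236 kg/m³.
(x−vt)²/(4Dt) = (-1.4)²/(4 × 0.028 × 11) = 1.591; exp(−1.591) = 0.2037.
C = 0.1236 × 0.2037 = 0.0252 kg/m³.

0.0252 kg/m³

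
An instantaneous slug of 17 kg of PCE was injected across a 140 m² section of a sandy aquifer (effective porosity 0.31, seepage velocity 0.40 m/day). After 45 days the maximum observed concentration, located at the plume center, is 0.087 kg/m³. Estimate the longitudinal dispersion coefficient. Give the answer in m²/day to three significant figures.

At the plume center C_max = M/(n_e·A·√(4πDt)), so D = M²/(4πt·(n_e·A·C_max)²).
n_e·A·C_max = 0.31 × 140 × 0.087 = 3.776 kg/m.
D = 17²/(4π × 45 × 3.776²) = 0.0358 m²/day.

0.0358 m²/day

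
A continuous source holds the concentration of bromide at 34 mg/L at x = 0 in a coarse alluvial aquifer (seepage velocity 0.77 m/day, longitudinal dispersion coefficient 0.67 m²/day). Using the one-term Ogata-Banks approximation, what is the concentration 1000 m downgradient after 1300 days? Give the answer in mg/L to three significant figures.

For a continuous step input, C/C₀ ≈ ½·erfc((x−vt)/(2√(Dt))).
vt = 0.77 × 1300 = 1001 m and 2√(Dt) = 2√(0.67 × 1300) = 59.03 m.
Argument (x−vt)/(2√(Dt)) = (1000 − 1001)/59.03 = -0.01694; ½·erfc(-0.01694) = 0.5096.
C = 34 × 0.5096 = 17.3 mg/L.

17.3 mg/L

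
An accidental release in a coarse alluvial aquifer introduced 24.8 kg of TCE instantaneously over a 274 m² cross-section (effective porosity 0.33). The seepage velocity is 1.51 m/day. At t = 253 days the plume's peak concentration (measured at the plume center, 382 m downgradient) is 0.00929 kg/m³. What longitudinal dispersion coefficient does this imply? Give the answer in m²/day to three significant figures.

0.274 m²/day

At the plume center C_max = M/(n_e·A·√(4πDt)), so D = M²/(4πt·(n_e·A·C_max)²).
n_e·A·C_max = 0.33 × 274 × 0.00929 = 0.8400 kg/m.
D = 24.8²/(4π × 253 × 0.8400²) = 0.274 m²/day.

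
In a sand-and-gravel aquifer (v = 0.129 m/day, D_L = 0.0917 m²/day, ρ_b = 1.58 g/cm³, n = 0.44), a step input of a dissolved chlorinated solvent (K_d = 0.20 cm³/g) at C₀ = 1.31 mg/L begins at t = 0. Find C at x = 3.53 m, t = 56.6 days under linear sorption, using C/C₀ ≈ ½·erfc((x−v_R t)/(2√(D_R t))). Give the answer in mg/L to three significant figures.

0.806 mg/L

Retardation factor R = 1 + ρ_b·K_d/n = 1 + 1.58 × 0.20/0.44 = 1.718.
Sorption retards both mechanisms: v_R = v/R = 0.07509 m/day, D_R = D/R = 0.05338 m²/day.
v_R·t = 0.07509 × 56.6 = 4.250094 m; 2√(D_R t) = 3.476 m; argument = (3.53 − 4.250094)/3.476 = -0.2072.
C = C₀ × ½·erfc(-0.2072) = 1.31 × 0.6152 = 0.806 mg/L.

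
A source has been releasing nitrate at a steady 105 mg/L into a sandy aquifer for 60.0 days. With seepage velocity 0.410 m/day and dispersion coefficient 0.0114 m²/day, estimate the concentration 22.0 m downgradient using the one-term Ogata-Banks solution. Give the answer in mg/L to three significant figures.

104 mg/L

For a continuous step input, C/C₀ ≈ ½·erfc((x−vt)/(2√(Dt))).
vt = 0.410 × 60.0 = 24.6 m and 2√(Dt) = 2√(0.0114 × 60.0) = 1.654 m.
Argument (x−vt)/(2√(Dt)) = (22.0 − 24.6)/1.654 = -1.572; ½·erfc(-1.572) = 0.9869.
C = 105 × 0.9869 = 104 mg/L.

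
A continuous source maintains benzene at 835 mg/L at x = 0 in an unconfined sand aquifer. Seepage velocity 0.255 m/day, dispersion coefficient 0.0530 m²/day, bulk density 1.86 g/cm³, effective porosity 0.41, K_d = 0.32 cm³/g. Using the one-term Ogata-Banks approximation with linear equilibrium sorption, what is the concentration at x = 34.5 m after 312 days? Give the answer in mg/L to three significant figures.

Retardation factor R = 1 + ρ_b·K_d/n = 1 + 1.86 × 0.32/0.41 = 2.452.
Sorption retards both mechanisms: v_R = v/R = 0.1040 m/day, D_R = D/R = 0.02162 m²/day.
v_R·t = 0.1040 × 312 = 32.448 m; 2√(D_R t) = 5.194 m; argument = (34.5 − 32.448)/5.194 = 0.3951.
C = C₀ × ½·erfc(0.3951) = 835 × 0.2882 = 241 mg/L.

241 mg/L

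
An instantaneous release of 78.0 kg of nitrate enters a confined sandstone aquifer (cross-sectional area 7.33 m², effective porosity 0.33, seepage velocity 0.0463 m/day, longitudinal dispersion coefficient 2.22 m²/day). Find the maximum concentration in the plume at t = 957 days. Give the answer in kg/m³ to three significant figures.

The peak of an instantaneous 1D plume sits at x = vt; there the Gaussian factor is 1 and C_max = M/(n_e·A·√(4πDt)), where n_e·A is the pore area the mass is dissolved in.
√(4πDt) = √(4π × 2.22 × 957) = 163.4 m, so C_max = 78.0/(0.33 × 7.33 × 163.4) = 0.197 kg/m³.

0.197 kg/m³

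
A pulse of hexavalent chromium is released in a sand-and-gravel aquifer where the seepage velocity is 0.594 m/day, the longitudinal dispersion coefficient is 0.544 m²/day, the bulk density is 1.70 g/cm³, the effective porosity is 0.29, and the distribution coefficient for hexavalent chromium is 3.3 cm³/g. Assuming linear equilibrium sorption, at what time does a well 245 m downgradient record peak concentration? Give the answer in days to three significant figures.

Retardation factor R = 1 + ρ_b·K_d/n = 1 + 1.70 × 3.3/0.29 = 20.34.
Sorption retards both mechanisms: v_R = v/R = 0.02920 m/day, D_R = D/R = 0.02675 m²/day.
Peak time from v_R²t² + 2D_R t − x² = 0: t = (√(D_R² + v_R²x²) − D_R)/v_R².
√(D_R² + v_R²x²) = √(0.02675² + 0.02920² × 245²) = 7.154; v_R² = 0.0008526.
t = (7.154 − 0.02675)/0.0008526 = 8360 days.

8360 days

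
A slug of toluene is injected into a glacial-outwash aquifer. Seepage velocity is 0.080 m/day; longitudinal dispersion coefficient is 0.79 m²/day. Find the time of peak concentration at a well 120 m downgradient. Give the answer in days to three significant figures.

For the 1D instantaneous-source solution, setting ∂C/∂t = 0 at fixed x gives v²t² + 2Dt − x² = 0, so t = (√(D² + v²x²) − D)/v².
√(D² + v²x²) = √(0.79² + 0.080² × 120²) = 9.632; v² = 0.0064.
t = (9.632 − 0.79)/0.0064 = 1380 days (vs. the pure-advection estimate x/v = 1500 d).

1380 days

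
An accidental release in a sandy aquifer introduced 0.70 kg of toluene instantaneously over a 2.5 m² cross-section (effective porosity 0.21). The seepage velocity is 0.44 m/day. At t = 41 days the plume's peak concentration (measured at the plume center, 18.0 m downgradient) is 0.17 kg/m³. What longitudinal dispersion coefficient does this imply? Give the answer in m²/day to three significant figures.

At the plume center C_max = M/(n_e·A·√(4πDt)), so D = M²/(4πt·(n_e·A·C_max)²).
n_e·A·C_max = 0.21 × 2.5 × 0.17 = 0.08925 kg/m.
D = 0.70²/(4π × 41 × 0.08925²) = 0.119 m²/day.

0.119 m²/day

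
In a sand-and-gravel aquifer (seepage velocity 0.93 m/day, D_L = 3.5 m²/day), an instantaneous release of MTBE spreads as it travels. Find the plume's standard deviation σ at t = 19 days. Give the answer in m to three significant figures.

11.5 m

Dispersive spreading gives a Gaussian with σ² = 2Dt; advection only shifts the center.
σ = √(2 × 3.5 × 19) = 11.5 m.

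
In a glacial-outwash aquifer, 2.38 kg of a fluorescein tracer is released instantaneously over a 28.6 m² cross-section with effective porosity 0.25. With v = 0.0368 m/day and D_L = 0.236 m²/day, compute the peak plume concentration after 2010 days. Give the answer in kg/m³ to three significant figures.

0.00431 kg/m³

The peak of an instantaneous 1D plume sits at x = vt; there the Gaussian factor is 1 and C_max = M/(n_e·A·√(4πDt)), where n_e·A is the pore area the mass is dissolved in.
√(4πDt) = √(4π × 0.236 × 2010) = 77.21 m, so C_max = 2.38/(0.25 × 28.6 × 77.21) = 0.00431 kg/m³.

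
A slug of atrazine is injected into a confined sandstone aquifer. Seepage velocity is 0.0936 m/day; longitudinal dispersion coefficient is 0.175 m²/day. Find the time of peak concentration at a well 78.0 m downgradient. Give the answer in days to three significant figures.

814 days

For the 1D instantaneous-source solution, setting ∂C/∂t = 0 at fixed x gives v²t² + 2Dt − x² = 0, so t = (√(D² + v²x²) − D)/v².
√(D² + v²x²) = √(0.175² + 0.0936² × 78.0²) = 7.303; v² = 0.00876096.
t = (7.303 − 0.175)/0.00876096 = 814 days (vs. the pure-advection estimate x/v = 833 d).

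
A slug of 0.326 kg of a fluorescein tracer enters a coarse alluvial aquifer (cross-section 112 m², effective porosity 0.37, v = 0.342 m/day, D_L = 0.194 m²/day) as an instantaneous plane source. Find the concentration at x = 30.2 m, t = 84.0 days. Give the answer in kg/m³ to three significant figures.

For an instantaneous plane source, C(x,t) = M/(n_e·A·√(4πDt)) · exp(−(x−vt)²/(4Dt)), with n_e·A the pore (flow) area.
Plume center vt = 0.342 × 84.0 = 28.728 m, so the well at 30.2 m is 1.472 m downgradient of the peak.
√(4πDt) = 14.31 m, giving peak height M/(n_e·A·√(4πDt)) = 0.326/(0.37 × 112 × 14.31) = 0.0005497 kg/m³.
(x−vt)²/(4Dt) = (1.472)²/(4 × 0.194 × 84.0) = 0.03324; exp(−0.03324) = 0.9673.
C = 0.0005497 × 0.9673 = 0.000532 kg/m³.

0.000532 kg/m³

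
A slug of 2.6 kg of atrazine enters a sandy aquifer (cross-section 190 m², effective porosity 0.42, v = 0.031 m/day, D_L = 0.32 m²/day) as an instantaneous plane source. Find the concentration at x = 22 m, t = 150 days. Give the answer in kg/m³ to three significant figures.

For an instantaneous plane source, C(x,t) = M/(n_e·A·√(4πDt)) · exp(−(x−vt)²/(4Dt)), with n_e·A the pore (flow) area.
Plume center vt = 0.031 × 150 = 4.65 m, so the well at 22 m is 17.35 m downgradient of the peak.
√(4πDt) = 24.56 m, giving peak height M/(n_e·A·√(4πDt)) = 2.6/(0.42 × 190 × 24.56) = 0.001327 kg/m³.
(x−vt)²/(4Dt) = (17.35)²/(4 × 0.32 × 150) = 1.568; exp(−1.568) = 0.2085.
C = 0.001327 × 0.2085 = 0.000277 kg/m³.

0.000277 kg/m³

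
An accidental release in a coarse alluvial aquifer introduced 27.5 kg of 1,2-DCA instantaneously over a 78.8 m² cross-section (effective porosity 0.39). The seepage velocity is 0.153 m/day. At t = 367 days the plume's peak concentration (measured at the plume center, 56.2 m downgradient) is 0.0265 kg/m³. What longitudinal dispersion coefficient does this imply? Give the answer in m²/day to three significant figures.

0.247 m²/day

At the plume center C_max = M/(n_e·A·√(4πDt)), so D = M²/(4πt·(n_e·A·C_max)²).
n_e·A·C_max = 0.39 × 78.8 × 0.0265 = 0.8144 kg/m.
D = 27.5²/(4π × 367 × 0.8144²) = 0.247 m²/day.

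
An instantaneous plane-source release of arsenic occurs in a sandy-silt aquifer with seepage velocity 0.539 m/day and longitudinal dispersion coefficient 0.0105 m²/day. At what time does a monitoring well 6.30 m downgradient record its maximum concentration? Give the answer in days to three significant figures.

For the 1D instantaneous-source solution, setting ∂C/∂t = 0 at fixed x gives v²t² + 2Dt − x² = 0, so t = (√(D² + v²x²) − D)/v².
√(D² + v²x²) = √(0.0105² + 0.539² × 6.30²) = 3.396; v² = 0.290521.
t = (3.396 − 0.0105)/0.290521 = 11.7 days (vs. the pure-advection estimate x/v = 11.7 d).

11.7 days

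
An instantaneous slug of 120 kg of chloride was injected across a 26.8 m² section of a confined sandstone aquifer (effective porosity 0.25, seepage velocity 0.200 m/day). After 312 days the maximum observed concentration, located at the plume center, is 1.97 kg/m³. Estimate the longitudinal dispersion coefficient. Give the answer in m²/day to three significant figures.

0.0211 m²/day

At the plume center C_max = M/(n_e·A·√(4πDt)), so D = M²/(4πt·(n_e·A·C_max)²).
n_e·A·C_max = 0.25 × 26.8 × 1.97 = 13.20 kg/m.
D = 120²/(4π × 312 × 13.20²) = 0.0211 m²/day.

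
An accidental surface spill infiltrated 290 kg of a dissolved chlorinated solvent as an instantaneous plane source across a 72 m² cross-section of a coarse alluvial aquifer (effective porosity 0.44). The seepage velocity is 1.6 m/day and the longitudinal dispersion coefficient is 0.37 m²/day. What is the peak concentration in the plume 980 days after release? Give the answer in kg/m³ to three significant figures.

0.136 kg/m³

The peak of an instantaneous 1D plume sits at x = vt; there the Gaussian factor is 1 and C_max = M/(n_e·A·√(4πDt)), where n_e·A is the pore area the mass is dissolved in.
√(4πDt) = √(4π × 0.37 × 980) = 67.50 m, so C_max = 290/(0.44 × 72 × 67.50) = 0.136 kg/m³.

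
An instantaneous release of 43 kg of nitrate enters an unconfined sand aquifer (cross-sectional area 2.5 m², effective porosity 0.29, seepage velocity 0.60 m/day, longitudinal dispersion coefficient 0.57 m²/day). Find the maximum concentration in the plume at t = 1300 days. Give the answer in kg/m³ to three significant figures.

The peak of an instantaneous 1D plume sits at x = vt; there the Gaussian factor is 1 and C_max = M/(n_e·A·√(4πDt)), where n_e·A is the pore area the mass is dissolved in.
√(4πDt) = √(4π × 0.57 × 1300) = 96.50 m, so C_max = 43/(0.29 × 2.5 × 96.50) = 0.615 kg/m³.

0.615 kg/m³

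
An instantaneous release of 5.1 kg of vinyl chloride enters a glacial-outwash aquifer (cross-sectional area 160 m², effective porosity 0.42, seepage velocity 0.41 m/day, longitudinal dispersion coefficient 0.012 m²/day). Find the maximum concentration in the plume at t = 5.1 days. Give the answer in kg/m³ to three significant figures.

0.0865 kg/m³

The peak of an instantaneous 1D plume sits at x = vt; there the Gaussian factor is 1 and C_max = M/(n_e·A·√(4πDt)), where n_e·A is the pore area the mass is dissolved in.
√(4πDt) = √(4π × 0.012 × 5.1) = 0.8770 m, so C_max = 5.1/(0.42 × 160 × 0.8770) = 0.0865 kg/m³.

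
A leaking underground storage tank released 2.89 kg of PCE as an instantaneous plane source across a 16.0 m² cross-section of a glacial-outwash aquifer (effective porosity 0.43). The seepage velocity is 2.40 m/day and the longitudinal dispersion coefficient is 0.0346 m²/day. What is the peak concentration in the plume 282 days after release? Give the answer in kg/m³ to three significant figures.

0.0379 kg/m³

The peak of an instantaneous 1D plume sits at x = vt; there the Gaussian factor is 1 and C_max = M/(n_e·A·√(4πDt)), where n_e·A is the pore area the mass is dissolved in.
√(4πDt) = √(4π × 0.0346 × 282) = 11.07 m, so C_max = 2.89/(0.43 × 16.0 × 11.07) = 0.0379 kg/m³.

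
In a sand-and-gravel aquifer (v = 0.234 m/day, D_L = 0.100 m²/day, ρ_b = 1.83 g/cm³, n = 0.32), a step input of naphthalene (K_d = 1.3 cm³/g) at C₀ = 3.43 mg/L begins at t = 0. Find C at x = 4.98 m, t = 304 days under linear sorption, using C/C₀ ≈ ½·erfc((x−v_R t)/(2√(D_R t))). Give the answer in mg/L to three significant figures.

Retardation factor R = 1 + ρ_b·K_d/n = 1 + 1.83 × 1.3/0.32 = 8.434.
Sorption retards both mechanisms: v_R = v/R = 0.02774 m/day, D_R = D/R = 0.01186 m²/day.
v_R·t = 0.02774 × 304 = 8.43296 m; 2√(D_R t) = 3.798 m; argument = (4.98 − 8.43296)/3.798 = -0.9092.
C = C₀ × ½·erfc(-0.9092) = 3.43 × 0.9007 = 3.09 mg/L.

3.09 mg/L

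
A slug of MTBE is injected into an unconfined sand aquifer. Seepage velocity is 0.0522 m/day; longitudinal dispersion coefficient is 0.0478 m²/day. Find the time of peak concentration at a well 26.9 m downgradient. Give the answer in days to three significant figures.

498 days

For the 1D instantaneous-source solution, setting ∂C/∂t = 0 at fixed x gives v²t² + 2Dt − x² = 0, so t = (√(D² + v²x²) − D)/v².
√(D² + v²x²) = √(0.0478² + 0.0522² × 26.9²) = 1.405; v² = 0.00272484.
t = (1.405 − 0.0478)/0.00272484 = 498 days (vs. the pure-advection estimate x/v = 515 d).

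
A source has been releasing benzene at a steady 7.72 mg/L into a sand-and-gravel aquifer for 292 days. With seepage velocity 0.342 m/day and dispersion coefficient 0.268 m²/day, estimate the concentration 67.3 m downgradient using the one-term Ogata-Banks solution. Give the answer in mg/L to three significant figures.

For a continuous step input, C/C₀ ≈ ½·erfc((x−vt)/(2√(Dt))).
vt = 0.342 × 292 = 99.864 m and 2√(Dt) = 2√(0.268 × 292) = 17.69 m.
Argument (x−vt)/(2√(Dt)) = (67.3 − 99.864)/17.69 = -1.841; ½·erfc(-1.841) = 0.9954.
C = 7.72 × 0.9954 = 7.68 mg/L.

7.68 mg/L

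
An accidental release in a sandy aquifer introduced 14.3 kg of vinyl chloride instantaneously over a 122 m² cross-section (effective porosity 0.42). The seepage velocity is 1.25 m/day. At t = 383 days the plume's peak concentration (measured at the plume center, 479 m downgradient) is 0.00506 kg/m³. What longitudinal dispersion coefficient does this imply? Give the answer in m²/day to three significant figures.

At the plume center C_max = M/(n_e·A·√(4πDt)), so D = M²/(4πt·(n_e·A·C_max)²).
n_e·A·C_max = 0.42 × 122 × 0.00506 = 0.2593 kg/m.
D = 14.3²/(4π × 383 × 0.2593²) = 0.632 m²/day.

0.632 m²/day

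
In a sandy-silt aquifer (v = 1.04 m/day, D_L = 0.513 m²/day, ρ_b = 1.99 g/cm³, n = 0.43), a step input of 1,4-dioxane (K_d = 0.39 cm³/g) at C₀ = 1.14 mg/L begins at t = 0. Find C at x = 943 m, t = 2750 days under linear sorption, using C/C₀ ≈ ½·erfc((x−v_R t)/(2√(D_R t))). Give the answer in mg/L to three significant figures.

Retardation factor R = 1 + ρ_b·K_d/n = 1 + 1.99 × 0.39/0.43 = 2.805.
Sorption retards both mechanisms: v_R = v/R = 0.3708 m/day, D_R = D/R = 0.1829 m²/day.
v_R·t = 0.3708 × 2750 = 1019.7 m; 2√(D_R t) = 44.85 m; argument = (943 − 1019.7)/44.85 = -1.710.
C = C₀ × ½·erfc(-1.710) = 1.14 × 0.9922 = 1.13 mg/L.

1.13 mg/L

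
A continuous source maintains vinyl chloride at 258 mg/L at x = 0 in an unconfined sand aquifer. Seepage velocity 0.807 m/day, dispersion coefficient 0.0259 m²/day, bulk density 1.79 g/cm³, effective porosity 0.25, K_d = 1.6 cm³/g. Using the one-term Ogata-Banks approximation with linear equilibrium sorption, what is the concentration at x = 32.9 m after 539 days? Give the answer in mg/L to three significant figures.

235 mg/L

Retardation factor R = 1 + ρ_b·K_d/n = 1 + 1.79 × 1.6/0.25 = 12.46.
Sorption retards both mechanisms: v_R = v/R = 0.06477 m/day, D_R = D/R = 0.002079 m²/day.
v_R·t = 0.06477 × 539 = 34.91103 m; 2√(D_R t) = 2.117 m; argument = (32.9 − 34.91103)/2.117 = -0.9499.
C = C₀ × ½·erfc(-0.9499) = 258 × 0.9104 = 235 mg/L.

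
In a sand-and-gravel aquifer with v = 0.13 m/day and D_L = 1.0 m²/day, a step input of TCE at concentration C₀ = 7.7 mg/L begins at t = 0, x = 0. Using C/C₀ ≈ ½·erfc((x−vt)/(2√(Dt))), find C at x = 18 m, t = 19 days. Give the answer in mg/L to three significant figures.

0.0453 mg/L

For a continuous step input, C/C₀ ≈ ½·erfc((x−vt)/(2√(Dt))).
vt = 0.13 × 19 = 2.47 m and 2√(Dt) = 2√(1.0 × 19) = 8.718 m.
Argument (x−vt)/(2√(Dt)) = (18 − 2.47)/8.718 = 1.781; ½·erfc(1.781) = 0.005889.
C = 7.7 × 0.005889 = 0.0453 mg/L.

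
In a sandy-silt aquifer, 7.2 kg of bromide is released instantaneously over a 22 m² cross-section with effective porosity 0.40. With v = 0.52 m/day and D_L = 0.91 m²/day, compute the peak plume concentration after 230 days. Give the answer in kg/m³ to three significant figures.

0.0160 kg/m³

The peak of an instantaneous 1D plume sits at x = vt; there the Gaussian factor is 1 and C_max = M/(n_e·A·√(4πDt)), where n_e·A is the pore area the mass is dissolved in.
√(4πDt) = √(4π × 0.91 × 230) = 51.28 m, so C_max = 7.2/(0.40 × 22 × 51.28) = 0.0160 kg/m³.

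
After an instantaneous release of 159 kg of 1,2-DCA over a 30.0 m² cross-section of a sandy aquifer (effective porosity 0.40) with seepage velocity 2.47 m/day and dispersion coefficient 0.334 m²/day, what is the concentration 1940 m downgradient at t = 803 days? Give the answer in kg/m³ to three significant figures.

For an instantaneous plane source, C(x,t) = M/(n_e·A·√(4πDt)) · exp(−(x−vt)²/(4Dt)), with n_e·A the pore (flow) area.
Plume center vt = 2.47 × 803 = 1983.41 m, so the well at 1940 m is 43.41 m upgradient of the peak.
√(4πDt) = 58.05 m, giving peak height M/(n_e·A·√(4πDt)) = 159/(0.40 × 30.0 × 58.05) = 0.2283 kg/m³.
(x−vt)²/(4Dt) = (-43.41)²/(4 × 0.334 × 803) = 1.757; exp(−1.757) = 0.1726.
C = 0.2283 × 0.1726 = 0.0394 kg/m³.

0.0394 kg/m³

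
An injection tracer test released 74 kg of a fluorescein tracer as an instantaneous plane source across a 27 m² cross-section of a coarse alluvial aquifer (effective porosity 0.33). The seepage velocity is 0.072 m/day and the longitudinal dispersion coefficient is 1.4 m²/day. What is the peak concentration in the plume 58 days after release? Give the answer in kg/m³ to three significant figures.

The peak of an instantaneous 1D plume sits at x = vt; there the Gaussian factor is 1 and C_max = M/(n_e·A·√(4πDt)), where n_e·A is the pore area the mass is dissolved in.
√(4πDt) = √(4π × 1.4 × 58) = 31.94 m, so C_max = 74/(0.33 × 27 × 31.94) = 0.260 kg/m³.

0.260 kg/m³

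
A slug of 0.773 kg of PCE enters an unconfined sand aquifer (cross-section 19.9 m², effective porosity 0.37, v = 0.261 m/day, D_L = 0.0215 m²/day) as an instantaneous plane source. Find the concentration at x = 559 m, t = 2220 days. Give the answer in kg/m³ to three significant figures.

For an instantaneous plane source, C(x,t) = M/(n_e·A·√(4πDt)) · exp(−(x−vt)²/(4Dt)), with n_e·A the pore (flow) area.
Plume center vt = 0.261 × 2220 = 579.42 m, so the well at 559 m is 20.42 m upgradient of the peak.
√(4πDt) = 24.49 m, giving peak height M/(n_e·A·√(4πDt)) = 0.773/(0.37 × 19.9 × 24.49) = 0.004287 kg/m³.
(x−vt)²/(4Dt) = (-20.42)²/(4 × 0.0215 × 2220) = 2.184; exp(−2.184) = 0.1126.
C = 0.004287 × 0.1126 = 0.000483 kg/m³.

0.000483 kg/m³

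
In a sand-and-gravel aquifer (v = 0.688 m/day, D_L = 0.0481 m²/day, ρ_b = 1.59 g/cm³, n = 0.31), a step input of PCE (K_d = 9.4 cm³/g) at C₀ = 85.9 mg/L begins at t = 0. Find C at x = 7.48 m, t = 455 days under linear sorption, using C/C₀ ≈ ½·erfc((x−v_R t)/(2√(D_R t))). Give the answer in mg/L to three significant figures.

10.1 mg/L

Retardation factor R = 1 + ρ_b·K_d/n = 1 + 1.59 × 9.4/0.31 = 49.21.
Sorption retards both mechanisms: v_R = v/R = 0.01398 m/day, D_R = D/R = 0.0009774 m²/day.
v_R·t = 0.01398 × 455 = 6.3609 m; 2√(D_R t) = 1.334 m; argument = (7.48 − 6.3609)/1.334 = 0.8389.
C = C₀ × ½·erfc(0.8389) = 85.9 × 0.1177 = 10.1 mg/L.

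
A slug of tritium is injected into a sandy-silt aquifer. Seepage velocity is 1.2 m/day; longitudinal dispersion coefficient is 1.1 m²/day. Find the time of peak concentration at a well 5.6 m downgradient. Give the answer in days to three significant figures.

3.96 days

For the 1D instantaneous-source solution, setting ∂C/∂t = 0 at fixed x gives v²t² + 2Dt − x² = 0, so t = (√(D² + v²x²) − D)/v².
√(D² + v²x²) = √(1.1² + 1.2² × 5.6²) = 6.809; v² = 1.44.
t = (6.809 − 1.1)/1.44 = 3.96 days (vs. the pure-advection estimate x/v = 4.67 d).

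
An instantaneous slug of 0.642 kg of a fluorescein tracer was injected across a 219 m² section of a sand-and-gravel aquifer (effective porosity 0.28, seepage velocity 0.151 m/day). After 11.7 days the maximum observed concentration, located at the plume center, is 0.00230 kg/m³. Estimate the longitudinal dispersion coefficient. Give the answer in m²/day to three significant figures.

At the plume center C_max = M/(n_e·A·√(4πDt)), so D = M²/(4πt·(n_e·A·C_max)²).
n_e·A·C_max = 0.28 × 219 × 0.00230 = 0.1410 kg/m.
D = 0.642²/(4π × 11.7 × 0.1410²) = 0.141 m²/day.

0.141 m²/day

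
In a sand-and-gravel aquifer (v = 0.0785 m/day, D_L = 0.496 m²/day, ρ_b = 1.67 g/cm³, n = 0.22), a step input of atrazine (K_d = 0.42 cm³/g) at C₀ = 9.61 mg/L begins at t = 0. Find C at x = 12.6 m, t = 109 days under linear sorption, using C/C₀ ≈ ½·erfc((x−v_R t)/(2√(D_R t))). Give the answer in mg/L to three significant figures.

Retardation factor R = 1 + ρ_b·K_d/n = 1 + 1.67 × 0.42/0.22 = 4.188.
Sorption retards both mechanisms: v_R = v/R = 0.01874 m/day, D_R = D/R = 0.1184 m²/day.
v_R·t = 0.01874 × 109 = 2.04266 m; 2√(D_R t) = 7.185 m; argument = (12.6 − 2.04266)/7.185 = 1.469.
C = C₀ × ½·erfc(1.469) = 9.61 × 0.01888 = 0.181 mg/L.

0.181 mg/L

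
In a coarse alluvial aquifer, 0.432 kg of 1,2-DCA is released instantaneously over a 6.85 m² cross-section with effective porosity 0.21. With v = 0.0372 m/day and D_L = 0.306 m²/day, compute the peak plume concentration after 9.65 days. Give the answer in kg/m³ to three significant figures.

0.0493 kg/m³

The peak of an instantaneous 1D plume sits at x = vt; there the Gaussian factor is 1 and C_max = M/(n_e·A·√(4πDt)), where n_e·A is the pore area the mass is dissolved in.
√(4πDt) = √(4π × 0.306 × 9.65) = 6.092 m, so C_max = 0.432/(0.21 × 6.85 × 6.092) = 0.0493 kg/m³.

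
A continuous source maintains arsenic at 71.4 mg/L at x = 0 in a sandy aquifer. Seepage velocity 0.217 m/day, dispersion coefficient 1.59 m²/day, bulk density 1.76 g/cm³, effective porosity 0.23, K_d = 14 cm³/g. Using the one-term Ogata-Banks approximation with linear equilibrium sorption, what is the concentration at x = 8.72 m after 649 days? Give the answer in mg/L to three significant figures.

Retardation factor R = 1 + ρ_b·K_d/n = 1 + 1.76 × 14/0.23 = 108.1.
Sorption retards both mechanisms: v_R = v/R = 0.002007 m/day, D_R = D/R = 0.01471 m²/day.
v_R·t = 0.002007 × 649 = 1.302543 m; 2√(D_R t) = 6.180 m; argument = (8.72 − 1.302543)/6.180 = 1.200.
C = C₀ × ½·erfc(1.200) = 71.4 × 0.04484 = 3.20 mg/L.

3.20 mg/L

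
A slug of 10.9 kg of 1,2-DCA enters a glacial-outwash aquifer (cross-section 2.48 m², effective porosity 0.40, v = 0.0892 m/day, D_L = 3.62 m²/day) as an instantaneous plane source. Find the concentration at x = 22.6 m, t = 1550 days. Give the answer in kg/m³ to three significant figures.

0.0228 kg/m³

For an instantaneous plane source, C(x,t) = M/(n_e·A·√(4πDt)) · exp(−(x−vt)²/(4Dt)), with n_e·A the pore (flow) area.
Plume center vt = 0.0892 × 1550 = 138.26 m, so the well at 22.6 m is 115.66 m upgradient of the peak.
√(4πDt) = 265.5 m, giving peak height M/(n_e·A·√(4πDt)) = 10.9/(0.40 × 2.48 × 265.5) = 0.04139 kg/m³.
(x−vt)²/(4Dt) = (-115.66)²/(4 × 3.62 × 1550) = 0.5960; exp(−0.5960) = 0.5510.
C = 0.04139 × 0.5510 = 0.0228 kg/m³.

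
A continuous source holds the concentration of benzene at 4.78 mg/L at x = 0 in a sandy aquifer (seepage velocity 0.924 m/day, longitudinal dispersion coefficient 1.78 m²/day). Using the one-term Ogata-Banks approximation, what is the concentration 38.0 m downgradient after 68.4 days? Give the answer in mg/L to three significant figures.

For a continuous step input, C/C₀ ≈ ½·erfc((x−vt)/(2√(Dt))).
vt = 0.924 × 68.4 = 63.2016 m and 2√(Dt) = 2√(1.78 × 68.4) = 22.07 m.
Argument (x−vt)/(2√(Dt)) = (38.0 − 63.2016)/22.07 = -1.142; ½·erfc(-1.142) = 0.9468.
C = 4.78 × 0.9468 = 4.53 mg/L.

4.53 mg/L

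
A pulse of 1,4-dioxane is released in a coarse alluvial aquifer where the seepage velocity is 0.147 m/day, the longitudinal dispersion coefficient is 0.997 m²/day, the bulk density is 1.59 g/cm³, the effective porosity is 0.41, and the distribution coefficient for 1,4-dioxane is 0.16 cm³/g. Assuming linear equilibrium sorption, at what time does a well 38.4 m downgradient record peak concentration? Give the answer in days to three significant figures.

355 days

Retardation factor R = 1 + ρ_b·K_d/n = 1 + 1.59 × 0.16/0.41 = 1.620.
Sorption retards both mechanisms: v_R = v/R = 0.09074 m/day, D_R = D/R = 0.6154 m²/day.
Peak time from v_R²t² + 2D_R t − x² = 0: t = (√(D_R² + v_R²x²) − D_R)/v_R².
√(D_R² + v_R²x²) = √(0.6154² + 0.09074² × 38.4²) = 3.538; v_R² = 0.008234.
t = (3.538 − 0.6154)/0.008234 = 355 days.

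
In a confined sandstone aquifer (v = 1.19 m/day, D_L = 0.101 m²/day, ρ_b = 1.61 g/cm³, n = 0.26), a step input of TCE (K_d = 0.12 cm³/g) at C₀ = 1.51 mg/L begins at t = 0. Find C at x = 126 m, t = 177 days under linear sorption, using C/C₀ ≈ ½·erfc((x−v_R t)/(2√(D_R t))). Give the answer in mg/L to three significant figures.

Retardation factor R = 1 + ρ_b·K_d/n = 1 + 1.61 × 0.12/0.26 = 1.743.
Sorption retards both mechanisms: v_R = v/R = 0.6827 m/day, D_R = D/R = 0.05795 m²/day.
v_R·t = 0.6827 × 177 = 120.8379 m; 2√(D_R t) = 6.405 m; argument = (126 − 120.8379)/6.405 = 0.8059.
C = C₀ × ½·erfc(0.8059) = 1.51 × 0.1272 = 0.192 mg/L.

0.192 mg/L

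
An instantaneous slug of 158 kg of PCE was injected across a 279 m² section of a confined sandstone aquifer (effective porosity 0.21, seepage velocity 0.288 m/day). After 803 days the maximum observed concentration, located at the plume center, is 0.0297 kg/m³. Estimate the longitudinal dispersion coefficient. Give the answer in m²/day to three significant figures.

0.817 m²/day

At the plume center C_max = M/(n_e·A·√(4πDt)), so D = M²/(4πt·(n_e·A·C_max)²).
n_e·A·C_max = 0.21 × 279 × 0.0297 = 1.740 kg/m.
D = 158²/(4π × 803 × 1.740²) = 0.817 m²/day.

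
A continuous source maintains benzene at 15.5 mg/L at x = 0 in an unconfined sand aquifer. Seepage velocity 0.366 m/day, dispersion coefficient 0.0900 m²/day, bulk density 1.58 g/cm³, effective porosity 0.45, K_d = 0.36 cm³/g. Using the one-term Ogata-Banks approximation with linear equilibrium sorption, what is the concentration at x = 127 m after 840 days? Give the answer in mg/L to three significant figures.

13.3 mg/L

Retardation factor R = 1 + ρ_b·K_d/n = 1 + 1.58 × 0.36/0.45 = 2.264.
Sorption retards both mechanisms: v_R = v/R = 0.1617 m/day, D_R = D/R = 0.03975 m²/day.
v_R·t = 0.1617 × 840 = 135.828 m; 2√(D_R t) = 11.56 m; argument = (127 − 135.828)/11.56 = -0.7637.
C = C₀ × ½·erfc(-0.7637) = 15.5 × 0.8599 = 13.3 mg/L.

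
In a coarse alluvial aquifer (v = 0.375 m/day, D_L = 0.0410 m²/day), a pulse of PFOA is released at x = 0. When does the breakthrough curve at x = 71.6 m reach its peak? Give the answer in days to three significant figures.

For the 1D instantaneous-source solution, setting ∂C/∂t = 0 at fixed x gives v²t² + 2Dt − x² = 0, so t = (√(D² + v²x²) − D)/v².
√(D² + v²x²) = √(0.0410² + 0.375² × 71.6²) = 26.85; v² = 0.140625.
t = (26.85 − 0.0410)/0.140625 = 191 days (vs. the pure-advection estimate x/v = 191 d).

191 days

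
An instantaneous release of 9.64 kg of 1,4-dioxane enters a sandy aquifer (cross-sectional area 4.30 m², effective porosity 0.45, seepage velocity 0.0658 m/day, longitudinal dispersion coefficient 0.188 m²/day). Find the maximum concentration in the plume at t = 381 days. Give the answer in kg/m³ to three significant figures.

The peak of an instantaneous 1D plume sits at x = vt; there the Gaussian factor is 1 and C_max = M/(n_e·A·√(4πDt)), where n_e·A is the pore area the mass is dissolved in.
√(4πDt) = √(4π × 0.188 × 381) = 30.00 m, so C_max = 9.64/(0.45 × 4.30 × 30.00) = 0.166 kg/m³.

0.166 kg/m³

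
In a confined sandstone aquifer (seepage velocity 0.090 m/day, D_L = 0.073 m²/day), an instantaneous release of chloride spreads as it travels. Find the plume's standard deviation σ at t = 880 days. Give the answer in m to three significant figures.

11.3 m

Dispersive spreading gives a Gaussian with σ² = 2Dt; advection only shifts the center.
σ = √(2 × 0.073 × 880) = 11.3 m.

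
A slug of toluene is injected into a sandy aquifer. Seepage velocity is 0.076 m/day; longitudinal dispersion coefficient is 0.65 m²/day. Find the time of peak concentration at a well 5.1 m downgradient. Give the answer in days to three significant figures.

18.5 days

For the 1D instantaneous-source solution, setting ∂C/∂t = 0 at fixed x gives v²t² + 2Dt − x² = 0, so t = (√(D² + v²x²) − D)/v².
√(D² + v²x²) = √(0.65² + 0.076² × 5.1²) = 0.7568; v² = 0.005776.
t = (0.7568 − 0.65)/0.005776 = 18.5 days (vs. the pure-advection estimate x/v = 67.1 d).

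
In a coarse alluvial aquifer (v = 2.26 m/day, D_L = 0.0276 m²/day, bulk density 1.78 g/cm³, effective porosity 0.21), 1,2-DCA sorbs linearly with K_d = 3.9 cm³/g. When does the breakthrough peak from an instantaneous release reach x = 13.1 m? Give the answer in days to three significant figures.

Retardation factor R = 1 + ρ_b·K_d/n = 1 + 1.78 × 3.9/0.21 = 34.06.
Sorption retards both mechanisms: v_R = v/R = 0.06635 m/day, D_R = D/R = 0.0008103 m²/day.
Peak time from v_R²t² + 2D_R t − x² = 0: t = (√(D_R² + v_R²x²) − D_R)/v_R².
√(D_R² + v_R²x²) = √(0.0008103² + 0.06635² × 13.1²) = 0.8692; v_R² = 0.004402.
t = (0.8692 − 0.0008103)/0.004402 = 197 days.

197 days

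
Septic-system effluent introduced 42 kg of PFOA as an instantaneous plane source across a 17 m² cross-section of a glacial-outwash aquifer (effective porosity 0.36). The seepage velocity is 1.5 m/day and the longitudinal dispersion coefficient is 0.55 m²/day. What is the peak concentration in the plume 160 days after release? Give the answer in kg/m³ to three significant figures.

The peak of an instantaneous 1D plume sits at x = vt; there the Gaussian factor is 1 and C_max = M/(n_e·A·√(4πDt)), where n_e·A is the pore area the mass is dissolved in.
√(4πDt) = √(4π × 0.55 × 160) = 33.25 m, so C_max = 42/(0.36 × 17 × 33.25) = 0.206 kg/m³.

0.206 kg/m³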